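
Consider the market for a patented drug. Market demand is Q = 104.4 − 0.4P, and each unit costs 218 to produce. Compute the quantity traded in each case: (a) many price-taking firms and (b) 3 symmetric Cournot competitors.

Competition: Q = 17.2; Cournot: Q = 12.9

Inverting demand: P = 261 − 2.5Q.
Competitive firms price at marginal cost: P = 218, giving Q = 17.2.
With 3 symmetric Cournot firms, each firm's FOC gives 261 − 10q = 218, so q = 4.3, Q = 3·4.3 = 12.9, and P = 228.75.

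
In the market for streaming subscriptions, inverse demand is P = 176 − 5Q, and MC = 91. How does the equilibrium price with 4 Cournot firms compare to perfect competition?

Cournot: P = 108; Competition: P = 91

Cournot with 4 identical firms: the symmetric best-response condition is 176 − 25q = 91. Each firm produces q = 3.4, total output Q = 13.6, price P = 108.
Under competition P = MC = 91, so Q = (176 − 91)/5 = 17.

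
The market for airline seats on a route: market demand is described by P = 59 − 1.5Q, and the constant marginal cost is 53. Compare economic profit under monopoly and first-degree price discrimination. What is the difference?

A monopolist chooses Q where MR = MC. MR = 59 − 3Q; setting this equal to 53 gives Q = 2 and P = 56.
Profit = (56 − 53)·2 = 6.
With perfect price discrimination, output is the efficient level Q = 4 (where demand meets MC), but every buyer pays their willingness to pay: CS = 0 and PS = total surplus.
PS equals the full surplus area, 12. Profit = 12 = 12.
Change in economic profit: 12 − 6 = 6.

π rises by 6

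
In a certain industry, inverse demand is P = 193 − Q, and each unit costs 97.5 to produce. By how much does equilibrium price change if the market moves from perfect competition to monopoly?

P rises by 47.75

Perfect competition: P = MC = 97.5, so 193 − Q = 97.5 and Q = 95.5.
Monopoly sets MR = MC: 193 − 2Q = 97.5 ⇒ Q = 47.75, P = 193 − 47.75 = 145.25.
Change in equilibrium price: 145.25 − 97.5 = 47.75.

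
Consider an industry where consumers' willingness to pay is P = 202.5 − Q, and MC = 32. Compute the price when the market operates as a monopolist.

The monopolist equates marginal revenue to marginal cost: 202.5 − 2Q = 32, so Q = 85.25. From demand, P = 117.25.

P = 117.25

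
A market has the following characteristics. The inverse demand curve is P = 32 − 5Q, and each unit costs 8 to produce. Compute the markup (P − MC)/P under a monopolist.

Monopoly sets MR = MC: 32 − 10Q = 8 ⇒ Q = 2.4, P = 32 − 5·2.4 = 20.
Lerner index = (P − MC)/P = (20 − 8)/20 = 0.6.

Lerner index = 0.6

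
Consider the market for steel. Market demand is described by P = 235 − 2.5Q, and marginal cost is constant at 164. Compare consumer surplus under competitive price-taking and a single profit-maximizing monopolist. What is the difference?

Under competition P = MC = 164, so Q = (235 − 164)/2.5 = 28.4.
CS = ½·(235 − 164)·28.4 = 1008.2.
A monopolist chooses Q where MR = MC. MR = 235 − 5Q; setting this equal to 164 gives Q = 14.2 and P = 199.5.
CS = ½·(235 − 199.5)·14.2 = 252.05.
Change in consumer surplus: 252.05 − 1008.2 = −756.15.

Consumer surplus falls by 756.15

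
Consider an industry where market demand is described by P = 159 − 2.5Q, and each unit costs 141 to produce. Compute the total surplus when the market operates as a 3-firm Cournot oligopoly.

TS = 60.75

With 3 symmetric Cournot firms, each firm's FOC gives 159 − 10q = 141, so q = 1.8, Q = 3·1.8 = 5.4, and P = 145.5.
CS = ½·(159 − 145.5)·5.4 = 36.45; PS = (145.5 − 141)·5.4 = 24.3; TS = 60.75.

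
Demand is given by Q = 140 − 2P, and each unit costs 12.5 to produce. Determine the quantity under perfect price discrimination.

Inverting demand: P = 70 − 0.5Q.
With perfect price discrimination, output is the efficient level Q = 115 (where demand meets MC), but every buyer pays their willingness to pay: CS = 0 and PS = total surplus.

Q = 115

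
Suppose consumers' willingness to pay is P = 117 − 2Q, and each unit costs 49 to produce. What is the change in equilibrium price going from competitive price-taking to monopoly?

Perfect competition: P = MC = 49, so 117 − 2Q = 49 and Q = 34.
A monopolist chooses Q where MR = MC. MR = 117 − 4Q; setting this equal to 49 gives Q = 17 and P = 83.
Change in equilibrium price: 83 − 49 = 34.

Equilibrium price rises by 34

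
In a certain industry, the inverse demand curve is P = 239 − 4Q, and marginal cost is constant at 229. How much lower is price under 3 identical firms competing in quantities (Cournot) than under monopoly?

Monopoly sets MR = MC: 239 − 8Q = 229 ⇒ Q = 1.25, P = 239 − 4·1.25 = 234.
Cournot with 3 identical firms: the symmetric best-response condition is 239 − 16q = 229. Each firm produces q = 0.625, total output Q = 1.875, price P = 231.5.
Change in price: 231.5 − 234 = −2.5.

Price falls by 2.5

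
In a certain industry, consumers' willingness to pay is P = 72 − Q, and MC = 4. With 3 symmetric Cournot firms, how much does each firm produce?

Cournot with 3 identical firms: the symmetric best-response condition is 72 − 4q = 4. Each firm produces q = 17, total output Q = 51, price P = 21.

q_i = 17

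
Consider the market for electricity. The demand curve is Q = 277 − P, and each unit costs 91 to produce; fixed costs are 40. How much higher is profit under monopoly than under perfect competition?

π rises by 8649

Inverting demand: P = 277 − Q.
Competitive firms price at marginal cost: P = 91, giving Q = 186.
Profit = (91 − 91)·186 − 40 = −40.
Monopoly sets MR = MC: 277 − 2Q = 91 ⇒ Q = 93, P = 277 − 93 = 184.
Profit = (184 − 91)·93 − 40 = 8609.
Change in profit: 8609 − −40 = 8649.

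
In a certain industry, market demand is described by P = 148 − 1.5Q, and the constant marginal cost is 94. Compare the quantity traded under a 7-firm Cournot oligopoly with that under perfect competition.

Cournot with 7 identical firms: the symmetric best-response condition is 148 − 12q = 94. Each firm produces q = 4.5, total output Q = 31.5, price P = 100.75.
Competitive firms price at marginal cost: P = 94, giving Q = 36.

Cournot: Q = 31.5; Competition: Q = 36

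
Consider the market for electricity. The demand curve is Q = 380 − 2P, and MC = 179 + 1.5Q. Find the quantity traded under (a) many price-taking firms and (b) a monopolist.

Competition: Q = 5.5; Monopoly: Q = 4.4

Inverting demand: P = 190 − 0.5Q.
Under competition P = MC: 190 − 0.5Q = 179 + 1.5Q ⇒ Q = 5.5, P = 187.25.
Monopoly sets MR = MC: 190 − Q = 179 + 1.5Q ⇒ Q = 4.4, P = 190 − 0.5·4.4 = 187.8.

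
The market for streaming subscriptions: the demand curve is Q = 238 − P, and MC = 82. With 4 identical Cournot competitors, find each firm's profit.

Inverting demand: P = 238 − Q.
Cournot with 4 identical firms: the symmetric best-response condition is 238 − 5q = 82. Each firm produces q = 31.2, total output Q = 124.8, price P = 113.2.
Each firm's profit = (113.2 − 82)·31.2 = 973.44.

π_i = 973.44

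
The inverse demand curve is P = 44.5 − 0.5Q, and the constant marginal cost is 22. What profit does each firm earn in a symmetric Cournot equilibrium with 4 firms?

Cournot with 4 identical firms: the symmetric best-response condition is 44.5 − 2.5q = 22. Each firm produces q = 9, total output Q = 36, price P = 26.5.
Each firm's profit = (26.5 − 22)·9 = 40.5.

π_i = 40.5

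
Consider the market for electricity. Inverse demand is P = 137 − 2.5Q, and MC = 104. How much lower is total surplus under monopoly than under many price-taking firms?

TS falls by 54.45

Under competition P = MC = 104, so Q = (137 − 104)/2.5 = 13.2.
CS = ½·(137 − 104)·13.2 = 217.8; PS = (104 − 104)·13.2 = 0; TS = 217.8.
The monopolist equates marginal revenue to marginal cost: 137 − 5Q = 104, so Q = 6.6. From demand, P = 120.5.
CS = ½·(137 − 120.5)·6.6 = 54.45; PS = (120.5 − 104)·6.6 = 108.9; TS = 163.35.
Change in total surplus: 163.35 − 217.8 = −54.45.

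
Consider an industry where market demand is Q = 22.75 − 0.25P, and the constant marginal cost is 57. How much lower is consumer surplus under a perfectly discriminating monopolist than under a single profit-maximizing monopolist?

CS falls by 36.125

Inverting demand: P = 91 − 4Q.
A monopolist chooses Q where MR = MC. MR = 91 − 8Q; setting this equal to 57 gives Q = 4.25 and P = 74.
CS = ½·(91 − 74)·4.25 = 36.125.
Under first-degree price discrimination the firm charges each unit its demand price and produces up to where P = MC, i.e. Q = 8.5. Consumer surplus is zero; producer surplus equals total surplus.
CS = 0.
Change in consumer surplus: 0 − 36.125 = −36.125.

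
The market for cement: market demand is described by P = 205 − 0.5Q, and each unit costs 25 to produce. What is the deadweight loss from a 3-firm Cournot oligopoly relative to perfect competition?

Perfect competition: P = MC = 25, so 205 − 0.5Q = 25 and Q = 360.
In a 3-firm Cournot equilibrium, symmetry and the first-order condition give q = (205 − 25)/(2) = 90. So Q = 270 and P = 70.
DWL is the triangle between Q = 270 and Q = 360: ½·(360 − 270)·(70 − 25) = 2025.

DWL = 2025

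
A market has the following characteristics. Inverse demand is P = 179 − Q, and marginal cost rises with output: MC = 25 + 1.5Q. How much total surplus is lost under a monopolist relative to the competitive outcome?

DWL = 387.2

Competitive equilibrium sets price equal to marginal cost: 179 − Q = 25 + 1.5Q, so Q = 61.6 and P = 117.4.
A monopolist chooses Q where MR = MC. MR = 179 − 2Q; setting this equal to 25 + 1.5Q gives Q = 44 and P = 135.
CS = ½·(179 − 117.4)·61.6 = 1897.28; PS = (117.4·61.6 − 25·61.6 − ½·1.5·61.6²) = 2845.92; TS = 4743.2.
CS = ½·(179 − 135)·44 = 968; PS = (135·44 − 25·44 − ½·1.5·44²) = 3388; TS = 4356.
DWL = 4743.2 − 4356 = 387.2.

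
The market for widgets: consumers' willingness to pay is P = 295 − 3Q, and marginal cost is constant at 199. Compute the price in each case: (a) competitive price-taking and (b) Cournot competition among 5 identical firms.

Under competition P = MC = 199, so Q = (295 − 199)/3 = 32.
In a 5-firm Cournot equilibrium, symmetry and the first-order condition give q = (295 − 199)/(18) = 16/3. So Q = 80/3 and P = 215.

Competition: P = 199; Cournot: P = 215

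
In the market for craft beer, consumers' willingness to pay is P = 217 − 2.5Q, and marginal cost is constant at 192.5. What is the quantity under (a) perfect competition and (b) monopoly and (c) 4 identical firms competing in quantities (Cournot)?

Competition: Q = 9.8; Monopoly: Q = 4.9; Cournot: Q = 7.84

Under competition P = MC = 192.5, so Q = (217 − 192.5)/2.5 = 9.8.
The monopolist equates marginal revenue to marginal cost: 217 − 5Q = 192.5, so Q = 4.9. From demand, P = 204.75.
With 4 symmetric Cournot firms, each firm's FOC gives 217 − 12.5q = 192.5, so q = 1.96, Q = 4·1.96 = 7.84, and P = 197.4.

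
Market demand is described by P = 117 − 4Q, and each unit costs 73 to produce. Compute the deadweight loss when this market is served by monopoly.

DWL = 60.5

Under competition P = MC = 73, so Q = (117 − 73)/4 = 11.
Monopoly sets MR = MC: 117 − 8Q = 73 ⇒ Q = 5.5, P = 117 − 4·5.5 = 95.
DWL is the triangle between Q = 5.5 and Q = 11: ½·(11 − 5.5)·(95 − 73) = 60.5.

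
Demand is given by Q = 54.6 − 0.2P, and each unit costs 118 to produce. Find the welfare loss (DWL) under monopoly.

DWL = 600.625

Inverting demand: P = 273 − 5Q.
Under competition P = MC = 118, so Q = (273 − 118)/5 = 31.
Monopoly sets MR = MC: 273 − 10Q = 118 ⇒ Q = 15.5, P = 273 − 5·15.5 = 195.5.
DWL is the triangle between Q = 15.5 and Q = 31: ½·(31 − 15.5)·(195.5 − 118) = 600.625.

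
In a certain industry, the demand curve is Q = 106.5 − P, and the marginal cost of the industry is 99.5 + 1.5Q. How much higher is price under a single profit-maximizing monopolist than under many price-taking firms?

Inverting demand: P = 106.5 − Q.
Under competition P = MC: 106.5 − Q = 99.5 + 1.5Q ⇒ Q = 2.8, P = 103.7.
Monopoly sets MR = MC: 106.5 − 2Q = 99.5 + 1.5Q ⇒ Q = 2, P = 106.5 − 2 = 104.5.
Change in price: 104.5 − 103.7 = 0.8.

P rises by 0.8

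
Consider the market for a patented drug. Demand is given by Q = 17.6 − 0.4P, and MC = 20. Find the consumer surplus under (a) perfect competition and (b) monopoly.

Inverting demand: P = 44 − 2.5Q.
Perfect competition: P = MC = 20, so 44 − 2.5Q = 20 and Q = 9.6.
CS = ½·(44 − 20)·9.6 = 115.2.
The monopolist equates marginal revenue to marginal cost: 44 − 5Q = 20, so Q = 4.8. From demand, P = 32.
CS = ½·(44 − 32)·4.8 = 28.8.

Competition: CS = 115.2; Monopoly: CS = 28.8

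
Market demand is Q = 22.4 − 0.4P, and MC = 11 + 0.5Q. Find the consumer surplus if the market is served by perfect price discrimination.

CS = 0

Inverting demand: P = 56 − 2.5Q.
With perfect price discrimination, output is the efficient level Q = 15 (where demand meets MC), but every buyer pays their willingness to pay: CS = 0 and PS = total surplus.
CS = 0.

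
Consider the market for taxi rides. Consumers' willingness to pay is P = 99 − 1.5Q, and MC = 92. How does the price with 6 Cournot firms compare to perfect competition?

Cournot: P = 93; Competition: P = 92

Cournot with 6 identical firms: the symmetric best-response condition is 99 − 10.5q = 92. Each firm produces q = 2/3, total output Q = 4, price P = 93.
Perfect competition: P = MC = 92, so 99 − 1.5Q = 92 and Q = 14/3.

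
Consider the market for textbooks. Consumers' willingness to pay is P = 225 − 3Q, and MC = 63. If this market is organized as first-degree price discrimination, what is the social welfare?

With perfect price discrimination, output is the efficient level Q = 54 (where demand meets MC), but every buyer pays their willingness to pay: CS = 0 and PS = total surplus.
TS = 4374 (equal to competitive TS).

TS = 4374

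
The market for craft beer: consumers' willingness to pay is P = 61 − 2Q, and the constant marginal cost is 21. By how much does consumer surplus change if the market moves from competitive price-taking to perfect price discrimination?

Under competition P = MC = 21, so Q = (61 − 21)/2 = 20.
CS = ½·(61 − 21)·20 = 400.
A perfectly discriminating monopolist sells every unit with P(Q) ≥ MC(Q), so output equals the competitive quantity Q = 20. Each buyer pays their reservation price, so CS = 0 and the firm captures all surplus.
CS = 0.
Change in consumer surplus: 0 − 400 = −400.

Consumer surplus falls by 400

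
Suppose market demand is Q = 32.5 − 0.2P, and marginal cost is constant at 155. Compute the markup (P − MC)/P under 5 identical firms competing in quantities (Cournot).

Inverting demand: P = 162.5 − 5Q.
With 5 symmetric Cournot firms, each firm's FOC gives 162.5 − 30q = 155, so q = 0.25, Q = 5·0.25 = 1.25, and P = 156.25.
Lerner index = (P − MC)/P = (156.25 − 155)/156.25 = 0.008.

Lerner index = 0.008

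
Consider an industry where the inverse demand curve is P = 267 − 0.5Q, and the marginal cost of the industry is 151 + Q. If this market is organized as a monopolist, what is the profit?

Profit = 3364

A monopolist chooses Q where MR = MC. MR = 267 − Q; setting this equal to 151 + Q gives Q = 58 and P = 238.
Profit = 238·58 − (151·58 + ½·1·58²) = 3364.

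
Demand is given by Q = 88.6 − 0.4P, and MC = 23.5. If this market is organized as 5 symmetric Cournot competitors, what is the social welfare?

TS = 7623

Inverting demand: P = 221.5 − 2.5Q.
In a 5-firm Cournot equilibrium, symmetry and the first-order condition give q = (221.5 − 23.5)/(15) = 13.2. So Q = 66 and P = 56.5.
CS = ½·(221.5 − 56.5)·66 = 5445; PS = (56.5 − 23.5)·66 = 2178; TS = 7623.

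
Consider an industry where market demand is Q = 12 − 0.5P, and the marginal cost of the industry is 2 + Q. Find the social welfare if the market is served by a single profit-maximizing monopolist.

TS = 67.76

Inverting demand: P = 24 − 2Q.
Monopoly sets MR = MC: 24 − 4Q = 2 + Q ⇒ Q = 4.4, P = 24 − 2·4.4 = 15.2.
CS = ½·(24 − 15.2)·4.4 = 19.36; PS = (15.2·4.4 − 2·4.4 − ½·1·4.4²) = 48.4; TS = 67.76.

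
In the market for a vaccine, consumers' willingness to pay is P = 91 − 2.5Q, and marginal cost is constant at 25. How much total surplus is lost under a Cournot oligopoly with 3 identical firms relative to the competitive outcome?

Competitive firms price at marginal cost: P = 25, giving Q = 26.4.
In a 3-firm Cournot equilibrium, symmetry and the first-order condition give q = (91 − 25)/(10) = 6.6. So Q = 19.8 and P = 41.5.
DWL is the triangle between Q = 19.8 and Q = 26.4: ½·(26.4 − 19.8)·(41.5 − 25) = 54.45.

DWL = 54.45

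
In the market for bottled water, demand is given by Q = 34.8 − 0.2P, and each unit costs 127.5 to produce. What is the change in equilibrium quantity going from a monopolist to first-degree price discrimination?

Inverting demand: P = 174 − 5Q.
Monopoly sets MR = MC: 174 − 10Q = 127.5 ⇒ Q = 4.65, P = 174 − 5·4.65 = 150.75.
With perfect price discrimination, output is the efficient level Q = 9.3 (where demand meets MC), but every buyer pays their willingness to pay: CS = 0 and PS = total surplus.
Change in equilibrium quantity: 9.3 − 4.65 = 4.65.

Equilibrium quantity rises by 4.65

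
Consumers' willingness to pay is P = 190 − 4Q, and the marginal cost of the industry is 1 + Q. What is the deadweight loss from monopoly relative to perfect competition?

DWL = 705.6

Competitive equilibrium sets price equal to marginal cost: 190 − 4Q = 1 + Q, so Q = 37.8 and P = 38.8.
The monopolist equates marginal revenue to marginal cost: 190 − 8Q = 1 + Q, so Q = 21. From demand, P = 106.
CS = ½·(190 − 38.8)·37.8 = 2857.68; PS = (38.8·37.8 − 1·37.8 − ½·1·37.8²) = 714.42; TS = 3572.1.
CS = ½·(190 − 106)·21 = 882; PS = (106·21 − 1·21 − ½·1·21²) = 1984.5; TS = 2866.5.
DWL = 3572.1 − 2866.5 = 705.6.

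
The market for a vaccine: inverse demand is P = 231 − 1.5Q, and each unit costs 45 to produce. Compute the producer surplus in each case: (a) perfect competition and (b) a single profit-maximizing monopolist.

Competitive firms price at marginal cost: P = 45, giving Q = 124.
PS = (45 − 45)·124 = 0.
A monopolist chooses Q where MR = MC. MR = 231 − 3Q; setting this equal to 45 gives Q = 62 and P = 138.
PS = (138 − 45)·62 = 5766.

Competition: PS = 0; Monopoly: PS = 5766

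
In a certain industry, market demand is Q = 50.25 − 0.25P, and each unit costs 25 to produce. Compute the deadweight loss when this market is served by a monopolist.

DWL = 968

Inverting demand: P = 201 − 4Q.
Perfect competition: P = MC = 25, so 201 − 4Q = 25 and Q = 44.
The monopolist equates marginal revenue to marginal cost: 201 − 8Q = 25, so Q = 22. From demand, P = 113.
DWL is the triangle between Q = 22 and Q = 44: ½·(44 − 22)·(113 − 25) = 968.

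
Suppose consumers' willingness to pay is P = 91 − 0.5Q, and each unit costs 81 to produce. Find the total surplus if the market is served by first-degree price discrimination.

Under first-degree price discrimination the firm charges each unit its demand price and produces up to where P = MC, i.e. Q = 20. Consumer surplus is zero; producer surplus equals total surplus.
TS = 100 (equal to competitive TS).

TS = 100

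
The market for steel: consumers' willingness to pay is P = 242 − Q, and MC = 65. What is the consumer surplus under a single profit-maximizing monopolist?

The monopolist equates marginal revenue to marginal cost: 242 − 2Q = 65, so Q = 88.5. From demand, P = 153.5.
CS = ½·(242 − 153.5)·88.5 = 3916.125.

CS = 3916.125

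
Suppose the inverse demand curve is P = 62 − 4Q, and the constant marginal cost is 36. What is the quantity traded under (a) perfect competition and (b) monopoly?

Competition: Q = 6.5; Monopoly: Q = 3.25

Perfect competition: P = MC = 36, so 62 − 4Q = 36 and Q = 6.5.
Monopoly sets MR = MC: 62 − 8Q = 36 ⇒ Q = 3.25, P = 62 − 4·3.25 = 49.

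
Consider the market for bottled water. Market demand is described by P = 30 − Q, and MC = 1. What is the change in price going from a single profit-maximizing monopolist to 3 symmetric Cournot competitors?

P falls by 7.25

The monopolist equates marginal revenue to marginal cost: 30 − 2Q = 1, so Q = 14.5. From demand, P = 15.5.
Cournot with 3 identical firms: the symmetric best-response condition is 30 − 4q = 1. Each firm produces q = 7.25, total output Q = 21.75, price P = 8.25.
Change in price: 8.25 − 15.5 = −7.25.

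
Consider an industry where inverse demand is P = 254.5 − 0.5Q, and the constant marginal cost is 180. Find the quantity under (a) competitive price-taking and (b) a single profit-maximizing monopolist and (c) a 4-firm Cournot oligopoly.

Competition: Q = 149; Monopoly: Q = 74.5; Cournot: Q = 119.2

Under competition P = MC = 180, so Q = (254.5 − 180)/0.5 = 149.
Monopoly sets MR = MC: 254.5 − Q = 180 ⇒ Q = 74.5, P = 254.5 − 0.5·74.5 = 217.25.
In a 4-firm Cournot equilibrium, symmetry and the first-order condition give q = (254.5 − 180)/(2.5) = 29.8. So Q = 119.2 and P = 194.9.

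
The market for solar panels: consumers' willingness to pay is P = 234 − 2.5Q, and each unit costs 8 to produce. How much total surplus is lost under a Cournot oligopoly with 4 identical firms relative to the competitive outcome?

Under competition P = MC = 8, so Q = (234 − 8)/2.5 = 90.4.
Cournot with 4 identical firms: the symmetric best-response condition is 234 − 12.5q = 8. Each firm produces q = 18.08, total output Q = 72.32, price P = 53.2.
DWL is the triangle between Q = 72.32 and Q = 90.4: ½·(90.4 − 72.32)·(53.2 − 8) = 408.608.

DWL = 408.608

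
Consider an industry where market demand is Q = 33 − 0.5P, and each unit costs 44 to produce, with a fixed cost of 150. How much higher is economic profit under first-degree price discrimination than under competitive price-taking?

Inverting demand: P = 66 − 2Q.
Perfect competition: P = MC = 44, so 66 − 2Q = 44 and Q = 11.
Profit = (44 − 44)·11 − 150 = −150.
With perfect price discrimination, output is the efficient level Q = 11 (where demand meets MC), but every buyer pays their willingness to pay: CS = 0 and PS = total surplus.
PS equals the full surplus area, 121. Profit = 121 − 150 = −29.
Change in economic profit: −29 − −150 = 121.

Economic profit rises by 121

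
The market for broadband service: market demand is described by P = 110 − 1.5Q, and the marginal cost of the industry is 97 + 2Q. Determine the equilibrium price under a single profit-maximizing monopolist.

P = 106.1

Monopoly sets MR = MC: 110 − 3Q = 97 + 2Q ⇒ Q = 2.6, P = 110 − 1.5·2.6 = 106.1.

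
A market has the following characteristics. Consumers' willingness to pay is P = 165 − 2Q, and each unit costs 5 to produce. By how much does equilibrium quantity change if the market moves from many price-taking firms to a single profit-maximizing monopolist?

Competitive firms price at marginal cost: P = 5, giving Q = 80.
The monopolist equates marginal revenue to marginal cost: 165 − 4Q = 5, so Q = 40. From demand, P = 85.
Change in equilibrium quantity: 40 − 80 = −40.

Equilibrium quantity falls by 40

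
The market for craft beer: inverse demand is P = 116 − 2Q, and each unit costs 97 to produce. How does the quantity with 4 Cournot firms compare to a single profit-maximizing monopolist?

Cournot: Q = 7.6; Monopoly: Q = 4.75

In a 4-firm Cournot equilibrium, symmetry and the first-order condition give q = (116 − 97)/(10) = 1.9. So Q = 7.6 and P = 100.8.
Monopoly sets MR = MC: 116 − 4Q = 97 ⇒ Q = 4.75, P = 116 − 2·4.75 = 106.5.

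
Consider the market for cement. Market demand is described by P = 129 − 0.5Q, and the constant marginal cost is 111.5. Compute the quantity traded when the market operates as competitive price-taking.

Q = 35

Under competition P = MC = 111.5, so Q = (129 − 111.5)/0.5 = 35.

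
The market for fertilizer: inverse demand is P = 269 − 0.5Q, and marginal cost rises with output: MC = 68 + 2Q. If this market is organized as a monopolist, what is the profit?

The monopolist equates marginal revenue to marginal cost: 269 − Q = 68 + 2Q, so Q = 67. From demand, P = 235.5.
Profit = 235.5·67 − (68·67 + ½·2·67²) = 6733.5.

Profit = 6733.5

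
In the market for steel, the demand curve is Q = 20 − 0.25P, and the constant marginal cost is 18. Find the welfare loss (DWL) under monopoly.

Inverting demand: P = 80 − 4Q.
Under competition P = MC = 18, so Q = (80 − 18)/4 = 15.5.
A monopolist chooses Q where MR = MC. MR = 80 − 8Q; setting this equal to 18 gives Q = 7.75 and P = 49.
DWL is the triangle between Q = 7.75 and Q = 15.5: ½·(15.5 − 7.75)·(49 − 18) = 120.125.

DWL = 120.125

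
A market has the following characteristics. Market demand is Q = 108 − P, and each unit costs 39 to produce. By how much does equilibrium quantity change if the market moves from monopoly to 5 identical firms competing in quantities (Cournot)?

Q rises by 23

Inverting demand: P = 108 − Q.
The monopolist equates marginal revenue to marginal cost: 108 − 2Q = 39, so Q = 34.5. From demand, P = 73.5.
Cournot with 5 identical firms: the symmetric best-response condition is 108 − 6q = 39. Each firm produces q = 11.5, total output Q = 57.5, price P = 50.5.
Change in equilibrium quantity: 57.5 − 34.5 = 23.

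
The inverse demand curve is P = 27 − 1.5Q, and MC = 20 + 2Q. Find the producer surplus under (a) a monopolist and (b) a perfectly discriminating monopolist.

Monopoly: PS = 4.9; Perfect PD: PS = 7

Monopoly sets MR = MC: 27 − 3Q = 20 + 2Q ⇒ Q = 1.4, P = 27 − 1.5·1.4 = 24.9.
PS = P·Q − VC(Q) = 24.9·1.4 − (20·1.4 + ½·2·1.4²) = 4.9.
Under first-degree price discrimination the firm charges each unit its demand price and produces up to where P = MC, i.e. Q = 2. Consumer surplus is zero; producer surplus equals total surplus.
PS = ½·(27 − 20)·2 = 7.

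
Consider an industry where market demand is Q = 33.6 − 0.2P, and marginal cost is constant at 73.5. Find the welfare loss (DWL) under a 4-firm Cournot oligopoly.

DWL = 35.721

Inverting demand: P = 168 − 5Q.
Competitive firms price at marginal cost: P = 73.5, giving Q = 18.9.
With 4 symmetric Cournot firms, each firm's FOC gives 168 − 25q = 73.5, so q = 3.78, Q = 4·3.78 = 15.12, and P = 92.4.
DWL is the triangle between Q = 15.12 and Q = 18.9: ½·(18.9 − 15.12)·(92.4 − 73.5) = 35.721.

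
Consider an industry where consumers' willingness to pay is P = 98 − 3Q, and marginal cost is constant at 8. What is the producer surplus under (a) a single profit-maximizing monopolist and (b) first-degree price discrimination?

Monopoly sets MR = MC: 98 − 6Q = 8 ⇒ Q = 15, P = 98 − 3·15 = 53.
PS = (53 − 8)·15 = 675.
Under first-degree price discrimination the firm charges each unit its demand price and produces up to where P = MC, i.e. Q = 30. Consumer surplus is zero; producer surplus equals total surplus.
PS = ½·(98 − 8)·30 = 1350.

Monopoly: PS = 675; Perfect PD: PS = 1350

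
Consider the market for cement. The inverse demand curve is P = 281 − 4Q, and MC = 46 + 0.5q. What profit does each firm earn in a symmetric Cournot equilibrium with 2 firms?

π_i = 1502.12

With 2 symmetric Cournot firms, each firm's FOC gives 281 − 12q = 46 + 0.5q, so q = 18.8, Q = 2·18.8 = 37.6, and P = 130.6.
Each firm's profit = 130.6·18.8 − (46·18.8 + ½·0.5·18.8²) = 1502.12.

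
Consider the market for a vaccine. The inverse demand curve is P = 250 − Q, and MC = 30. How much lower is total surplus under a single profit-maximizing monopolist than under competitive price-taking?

TS falls by 6050

Under competition P = MC = 30, so Q = (250 − 30)/1 = 220.
CS = ½·(250 − 30)·220 = 24200; PS = (30 − 30)·220 = 0; TS = 24200.
Monopoly sets MR = MC: 250 − 2Q = 30 ⇒ Q = 110, P = 250 − 110 = 140.
CS = ½·(250 − 140)·110 = 6050; PS = (140 − 30)·110 = 12100; TS = 18150.
Change in total surplus: 18150 − 24200 = −6050.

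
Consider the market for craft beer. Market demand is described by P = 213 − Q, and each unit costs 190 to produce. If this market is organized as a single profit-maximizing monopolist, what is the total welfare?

A monopolist chooses Q where MR = MC. MR = 213 − 2Q; setting this equal to 190 gives Q = 11.5 and P = 201.5.
CS = ½·(213 − 201.5)·11.5 = 66.125; PS = (201.5 − 190)·11.5 = 132.25; TS = 198.375.

TS = 198.375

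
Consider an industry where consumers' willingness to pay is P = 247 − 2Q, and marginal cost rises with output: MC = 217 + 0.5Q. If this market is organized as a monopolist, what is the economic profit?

Profit = 100

Monopoly sets MR = MC: 247 − 4Q = 217 + 0.5Q ⇒ Q = 20/3, P = 247 − 2·20/3 = 701/3.
Profit = 701/3·20/3 − (217·20/3 + ½·0.5·(20/3)²) = 100.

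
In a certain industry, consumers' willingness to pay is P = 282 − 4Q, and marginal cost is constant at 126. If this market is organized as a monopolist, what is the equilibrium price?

P = 204

Monopoly sets MR = MC: 282 − 8Q = 126 ⇒ Q = 19.5, P = 282 − 4·19.5 = 204.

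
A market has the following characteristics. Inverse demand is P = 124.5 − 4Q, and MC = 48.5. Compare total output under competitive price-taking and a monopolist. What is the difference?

Total output falls by 9.5

Perfect competition: P = MC = 48.5, so 124.5 − 4Q = 48.5 and Q = 19.
The monopolist equates marginal revenue to marginal cost: 124.5 − 8Q = 48.5, so Q = 9.5. From demand, P = 86.5.
Change in total output: 9.5 − 19 = −9.5.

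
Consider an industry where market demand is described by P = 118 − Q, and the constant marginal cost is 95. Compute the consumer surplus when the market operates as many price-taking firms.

Competitive firms price at marginal cost: P = 95, giving Q = 23.
CS = ½·(118 − 95)·23 = 264.5.

CS = 264.5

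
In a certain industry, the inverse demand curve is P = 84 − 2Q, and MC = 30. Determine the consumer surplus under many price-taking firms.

Perfect competition: P = MC = 30, so 84 − 2Q = 30 and Q = 27.
CS = ½·(84 − 30)·27 = 729.

CS = 729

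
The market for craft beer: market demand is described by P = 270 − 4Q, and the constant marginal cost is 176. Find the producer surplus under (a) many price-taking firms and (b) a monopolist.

Competition: PS = 0; Monopoly: PS = 552.25

Under competition P = MC = 176, so Q = (270 − 176)/4 = 23.5.
PS = (176 − 176)·23.5 = 0.
Monopoly sets MR = MC: 270 − 8Q = 176 ⇒ Q = 11.75, P = 270 − 4·11.75 = 223.
PS = (223 − 176)·11.75 = 552.25.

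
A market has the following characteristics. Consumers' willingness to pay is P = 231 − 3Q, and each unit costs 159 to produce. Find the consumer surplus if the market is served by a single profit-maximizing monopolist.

A monopolist chooses Q where MR = MC. MR = 231 − 6Q; setting this equal to 159 gives Q = 12 and P = 195.
CS = ½·(231 − 195)·12 = 216.

CS = 216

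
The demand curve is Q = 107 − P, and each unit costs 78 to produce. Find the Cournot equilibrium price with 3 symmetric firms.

P = 85.25

Inverting demand: P = 107 − Q.
With 3 symmetric Cournot firms, each firm's FOC gives 107 − 4q = 78, so q = 7.25, Q = 3·7.25 = 21.75, and P = 85.25.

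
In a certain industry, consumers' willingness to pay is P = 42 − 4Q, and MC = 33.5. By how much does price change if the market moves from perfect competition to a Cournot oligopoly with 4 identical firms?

Under competition P = MC = 33.5, so Q = (42 − 33.5)/4 = 2.125.
With 4 symmetric Cournot firms, each firm's FOC gives 42 − 20q = 33.5, so q = 0.425, Q = 4·0.425 = 1.7, and P = 35.2.
Change in price: 35.2 − 33.5 = 1.7.

Price rises by 1.7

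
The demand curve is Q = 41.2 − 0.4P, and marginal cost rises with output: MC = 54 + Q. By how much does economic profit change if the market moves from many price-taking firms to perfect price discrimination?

Economic profit rises by 245

Inverting demand: P = 103 − 2.5Q.
Under competition P = MC: 103 − 2.5Q = 54 + Q ⇒ Q = 14, P = 68.
Profit = 68·14 − (54·14 + ½·1·14²) = 98.
A perfectly discriminating monopolist sells every unit with P(Q) ≥ MC(Q), so output equals the competitive quantity Q = 14. Each buyer pays their reservation price, so CS = 0 and the firm captures all surplus.
PS equals the full surplus area, 343. Profit = 343 = 343.
Change in economic profit: 343 − 98 = 245.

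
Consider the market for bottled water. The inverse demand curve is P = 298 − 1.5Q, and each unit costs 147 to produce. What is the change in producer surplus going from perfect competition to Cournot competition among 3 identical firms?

Producer surplus rises by 2850.125

Competitive firms price at marginal cost: P = 147, giving Q = 302/3.
PS = (147 − 147)·302/3 = 0.
Cournot with 3 identical firms: the symmetric best-response condition is 298 − 6q = 147. Each firm produces q = 151/6, total output Q = 75.5, price P = 184.75.
PS = (184.75 − 147)·75.5 = 2850.125.
Change in producer surplus: 2850.125 − 0 = 2850.125.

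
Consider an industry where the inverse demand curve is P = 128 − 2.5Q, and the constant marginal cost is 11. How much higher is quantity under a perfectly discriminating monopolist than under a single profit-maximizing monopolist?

Q rises by 23.4

A monopolist chooses Q where MR = MC. MR = 128 − 5Q; setting this equal to 11 gives Q = 23.4 and P = 69.5.
With perfect price discrimination, output is the efficient level Q = 46.8 (where demand meets MC), but every buyer pays their willingness to pay: CS = 0 and PS = total surplus.
Change in quantity: 46.8 − 23.4 = 23.4.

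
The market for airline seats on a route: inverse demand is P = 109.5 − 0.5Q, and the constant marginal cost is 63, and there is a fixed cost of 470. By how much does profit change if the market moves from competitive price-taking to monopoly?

Profit rises by 1081.125

Competitive firms price at marginal cost: P = 63, giving Q = 93.
Profit = (63 − 63)·93 − 470 = −470.
A monopolist chooses Q where MR = MC. MR = 109.5 − Q; setting this equal to 63 gives Q = 46.5 and P = 86.25.
Profit = (86.25 − 63)·46.5 − 470 = 611.125.
Change in profit: 611.125 − −470 = 1081.125.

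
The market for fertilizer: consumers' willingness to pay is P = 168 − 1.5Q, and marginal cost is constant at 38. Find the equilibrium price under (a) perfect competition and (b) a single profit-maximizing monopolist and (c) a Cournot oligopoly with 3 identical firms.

Competition: P = 38; Monopoly: P = 103; Cournot: P = 70.5

Competitive firms price at marginal cost: P = 38, giving Q = 260/3.
A monopolist chooses Q where MR = MC. MR = 168 − 3Q; setting this equal to 38 gives Q = 130/3 and P = 103.
Cournot with 3 identical firms: the symmetric best-response condition is 168 − 6q = 38. Each firm produces q = 65/3, total output Q = 65, price P = 70.5.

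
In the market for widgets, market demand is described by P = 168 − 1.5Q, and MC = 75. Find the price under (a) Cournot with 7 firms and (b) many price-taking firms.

In a 7-firm Cournot equilibrium, symmetry and the first-order condition give q = (168 − 75)/(12) = 7.75. So Q = 54.25 and P = 86.625.
Competitive firms price at marginal cost: P = 75, giving Q = 62.

Cournot: P = 86.625; Competition: P = 75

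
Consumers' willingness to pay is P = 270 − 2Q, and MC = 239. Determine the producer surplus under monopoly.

A monopolist chooses Q where MR = MC. MR = 270 − 4Q; setting this equal to 239 gives Q = 7.75 and P = 254.5.
PS = (254.5 − 239)·7.75 = 120.125.

PS = 120.125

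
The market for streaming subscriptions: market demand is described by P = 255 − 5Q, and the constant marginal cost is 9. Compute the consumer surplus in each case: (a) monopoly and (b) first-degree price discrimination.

A monopolist chooses Q where MR = MC. MR = 255 − 10Q; setting this equal to 9 gives Q = 24.6 and P = 132.
CS = ½·(255 − 132)·24.6 = 1512.9.
A perfectly discriminating monopolist sells every unit with P(Q) ≥ MC(Q), so output equals the competitive quantity Q = 49.2. Each buyer pays their reservation price, so CS = 0 and the firm captures all surplus.
CS = 0.

Monopoly: CS = 1512.9; Perfect PD: CS = 0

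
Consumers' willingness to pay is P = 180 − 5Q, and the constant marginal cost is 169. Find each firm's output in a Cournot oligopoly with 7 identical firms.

q_i = 0.275

With 7 symmetric Cournot firms, each firm's FOC gives 180 − 40q = 169, so q = 0.275, Q = 7·0.275 = 1.925, and P = 170.375.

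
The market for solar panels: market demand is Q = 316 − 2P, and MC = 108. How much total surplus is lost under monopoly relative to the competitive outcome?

DWL = 625

Inverting demand: P = 158 − 0.5Q.
Under competition P = MC = 108, so Q = (158 − 108)/0.5 = 100.
The monopolist equates marginal revenue to marginal cost: 158 − Q = 108, so Q = 50. From demand, P = 133.
DWL is the triangle between Q = 50 and Q = 100: ½·(100 − 50)·(133 − 108) = 625.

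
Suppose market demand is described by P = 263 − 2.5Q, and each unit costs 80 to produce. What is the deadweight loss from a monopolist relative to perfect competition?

DWL = 1674.45

Under competition P = MC = 80, so Q = (263 − 80)/2.5 = 73.2.
Monopoly sets MR = MC: 263 − 5Q = 80 ⇒ Q = 36.6, P = 263 − 2.5·36.6 = 171.5.
DWL is the triangle between Q = 36.6 and Q = 73.2: ½·(73.2 − 36.6)·(171.5 − 80) = 1674.45.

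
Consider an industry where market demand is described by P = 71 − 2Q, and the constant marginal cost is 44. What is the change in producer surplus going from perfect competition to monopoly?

Perfect competition: P = MC = 44, so 71 − 2Q = 44 and Q = 13.5.
PS = (44 − 44)·13.5 = 0.
A monopolist chooses Q where MR = MC. MR = 71 − 4Q; setting this equal to 44 gives Q = 6.75 and P = 57.5.
PS = (57.5 − 44)·6.75 = 91.125.
Change in producer surplus: 91.125 − 0 = 91.125.

PS rises by 91.125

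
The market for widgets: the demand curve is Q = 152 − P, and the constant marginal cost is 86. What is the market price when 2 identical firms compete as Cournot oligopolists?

Inverting demand: P = 152 − Q.
Cournot with 2 identical firms: the symmetric best-response condition is 152 − 3q = 86. Each firm produces q = 22, total output Q = 44, price P = 108.

P = 108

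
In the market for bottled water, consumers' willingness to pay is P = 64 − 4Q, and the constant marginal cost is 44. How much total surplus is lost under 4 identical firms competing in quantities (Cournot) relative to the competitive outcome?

Under competition P = MC = 44, so Q = (64 − 44)/4 = 5.
Cournot with 4 identical firms: the symmetric best-response condition is 64 − 20q = 44. Each firm produces q = 1, total output Q = 4, price P = 48.
DWL is the triangle between Q = 4 and Q = 5: ½·(5 − 4)·(48 − 44) = 2.

DWL = 2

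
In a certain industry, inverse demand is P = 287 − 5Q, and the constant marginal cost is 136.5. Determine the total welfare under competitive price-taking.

Competitive firms price at marginal cost: P = 136.5, giving Q = 30.1.
CS = ½·(287 − 136.5)·30.1 = 2265.025; PS = (136.5 − 136.5)·30.1 = 0; TS = 2265.025.

TS = 2265.025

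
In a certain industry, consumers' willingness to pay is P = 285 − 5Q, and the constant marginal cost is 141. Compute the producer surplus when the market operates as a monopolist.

PS = 1036.8

Monopoly sets MR = MC: 285 − 10Q = 141 ⇒ Q = 14.4, P = 285 − 5·14.4 = 213.
PS = (213 − 141)·14.4 = 1036.8.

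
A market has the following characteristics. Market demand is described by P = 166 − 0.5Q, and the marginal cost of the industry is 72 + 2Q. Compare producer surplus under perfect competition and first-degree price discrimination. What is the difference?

PS rises by 353.44

Competitive equilibrium sets price equal to marginal cost: 166 − 0.5Q = 72 + 2Q, so Q = 37.6 and P = 147.2.
PS = P·Q − VC(Q) = 147.2·37.6 − (72·37.6 + ½·2·37.6²) = 1413.76.
A perfectly discriminating monopolist sells every unit with P(Q) ≥ MC(Q), so output equals the competitive quantity Q = 37.6. Each buyer pays their reservation price, so CS = 0 and the firm captures all surplus.
PS = ½·(166 − 72)·37.6 = 1767.2.
Change in producer surplus: 1767.2 − 1413.76 = 353.44.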